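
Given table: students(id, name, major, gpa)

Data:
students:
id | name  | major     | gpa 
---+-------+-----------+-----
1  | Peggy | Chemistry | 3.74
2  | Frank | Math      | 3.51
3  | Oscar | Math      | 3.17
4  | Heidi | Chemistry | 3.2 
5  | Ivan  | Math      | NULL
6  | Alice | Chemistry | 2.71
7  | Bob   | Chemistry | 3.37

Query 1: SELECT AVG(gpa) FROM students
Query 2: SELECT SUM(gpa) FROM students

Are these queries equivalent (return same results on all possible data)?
No, not equivalent

Query 1 returns: [(3.283333333333333,)]
Query 2 returns: [(19.7,)]

Reason: AVG vs SUM give different aggregate values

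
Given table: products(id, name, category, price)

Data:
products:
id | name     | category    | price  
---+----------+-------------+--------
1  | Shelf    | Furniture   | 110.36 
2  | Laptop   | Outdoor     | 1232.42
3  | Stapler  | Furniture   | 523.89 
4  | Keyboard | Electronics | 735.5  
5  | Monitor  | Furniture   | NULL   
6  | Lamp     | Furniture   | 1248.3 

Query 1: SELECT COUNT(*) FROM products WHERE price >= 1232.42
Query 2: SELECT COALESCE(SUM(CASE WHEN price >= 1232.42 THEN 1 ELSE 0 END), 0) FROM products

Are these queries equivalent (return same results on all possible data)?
Yes, equivalent

Both queries return: [(2,)]

Reason: COUNT with WHERE vs conditional SUM (COALESCE handles empty-table NULL)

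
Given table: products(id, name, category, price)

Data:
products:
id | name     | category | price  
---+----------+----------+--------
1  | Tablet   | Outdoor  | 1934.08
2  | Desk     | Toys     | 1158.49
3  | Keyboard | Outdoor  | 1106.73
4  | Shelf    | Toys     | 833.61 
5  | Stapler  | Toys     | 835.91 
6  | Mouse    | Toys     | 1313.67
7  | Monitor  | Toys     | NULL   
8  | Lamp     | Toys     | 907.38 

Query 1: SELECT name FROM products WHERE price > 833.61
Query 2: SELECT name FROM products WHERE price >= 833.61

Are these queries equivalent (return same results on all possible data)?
No, not equivalent

Query 1 returns: [('Tablet',), ('Desk',), ('Keyboard',), ('Stapler',), ('Mouse',), ('Lamp',)]
Query 2 returns: [('Tablet',), ('Desk',), ('Keyboard',), ('Shelf',), ('Stapler',), ('Mouse',), ('Lamp',)]

Reason: > vs >= gives different results when price = 833.61 exists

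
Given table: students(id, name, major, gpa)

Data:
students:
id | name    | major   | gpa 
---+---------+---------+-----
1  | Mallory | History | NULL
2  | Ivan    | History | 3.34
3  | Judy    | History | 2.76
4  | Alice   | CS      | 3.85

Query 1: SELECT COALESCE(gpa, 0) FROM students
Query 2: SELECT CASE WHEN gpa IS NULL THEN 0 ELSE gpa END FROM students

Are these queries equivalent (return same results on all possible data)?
Yes, equivalent

Both queries return: [(0,), (2.76,), (3.34,), (3.85,)]

Reason: COALESCE vs CASE for NULL handling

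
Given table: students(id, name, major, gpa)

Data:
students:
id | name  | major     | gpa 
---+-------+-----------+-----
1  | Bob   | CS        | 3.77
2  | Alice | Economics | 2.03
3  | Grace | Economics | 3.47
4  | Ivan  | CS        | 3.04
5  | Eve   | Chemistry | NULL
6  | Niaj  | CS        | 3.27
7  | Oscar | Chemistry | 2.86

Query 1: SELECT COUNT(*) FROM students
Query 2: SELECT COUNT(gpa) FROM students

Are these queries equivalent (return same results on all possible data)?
No, not equivalent

Query 1 returns: [(7,)]
Query 2 returns: [(6,)]

Reason: COUNT(*) includes NULLs, COUNT(column) excludes them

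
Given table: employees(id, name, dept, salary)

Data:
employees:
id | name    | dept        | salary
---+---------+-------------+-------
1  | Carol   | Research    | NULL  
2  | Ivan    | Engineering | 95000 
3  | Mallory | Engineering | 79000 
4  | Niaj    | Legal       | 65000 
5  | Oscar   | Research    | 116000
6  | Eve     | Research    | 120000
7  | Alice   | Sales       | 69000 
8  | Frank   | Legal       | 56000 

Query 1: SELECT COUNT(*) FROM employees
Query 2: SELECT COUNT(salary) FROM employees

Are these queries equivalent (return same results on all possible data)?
No, not equivalent

Query 1 returns: [(8,)]
Query 2 returns: [(7,)]

Reason: COUNT(*) includes NULLs, COUNT(column) excludes them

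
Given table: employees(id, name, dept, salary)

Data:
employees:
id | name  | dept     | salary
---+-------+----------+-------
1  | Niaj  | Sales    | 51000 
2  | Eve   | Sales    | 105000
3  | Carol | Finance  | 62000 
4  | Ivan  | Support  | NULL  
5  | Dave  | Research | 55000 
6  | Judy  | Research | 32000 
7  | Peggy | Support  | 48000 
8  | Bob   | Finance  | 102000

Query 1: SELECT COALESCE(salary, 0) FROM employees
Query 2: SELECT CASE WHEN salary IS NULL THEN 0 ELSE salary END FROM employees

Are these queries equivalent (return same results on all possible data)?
Yes, equivalent

Both queries return: [(0,), (32000,), (48000,), (51000,), (55000,), (62000,), (102000,), (105000,)]

Reason: COALESCE vs CASE for NULL handling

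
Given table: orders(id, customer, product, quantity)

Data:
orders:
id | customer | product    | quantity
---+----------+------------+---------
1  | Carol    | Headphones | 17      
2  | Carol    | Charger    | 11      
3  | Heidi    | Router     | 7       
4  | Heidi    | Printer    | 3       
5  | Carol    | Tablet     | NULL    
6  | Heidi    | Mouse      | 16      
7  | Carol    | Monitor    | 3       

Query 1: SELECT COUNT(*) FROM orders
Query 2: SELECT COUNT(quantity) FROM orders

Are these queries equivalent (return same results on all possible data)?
No, not equivalent

Query 1 returns: [(7,)]
Query 2 returns: [(6,)]

Reason: COUNT(*) includes NULLs, COUNT(column) excludes them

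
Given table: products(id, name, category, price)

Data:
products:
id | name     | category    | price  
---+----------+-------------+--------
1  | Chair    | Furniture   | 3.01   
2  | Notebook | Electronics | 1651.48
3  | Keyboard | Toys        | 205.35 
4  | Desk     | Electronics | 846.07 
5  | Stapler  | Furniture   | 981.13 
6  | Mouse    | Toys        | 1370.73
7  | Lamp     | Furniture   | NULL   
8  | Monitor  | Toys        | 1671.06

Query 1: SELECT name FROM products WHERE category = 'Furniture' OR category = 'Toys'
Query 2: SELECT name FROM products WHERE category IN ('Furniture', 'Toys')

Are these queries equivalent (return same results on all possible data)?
Yes, equivalent

Both queries return: [('Chair',), ('Keyboard',), ('Lamp',), ('Monitor',), ('Mouse',), ('Stapler',)]

Reason: OR vs IN are equivalent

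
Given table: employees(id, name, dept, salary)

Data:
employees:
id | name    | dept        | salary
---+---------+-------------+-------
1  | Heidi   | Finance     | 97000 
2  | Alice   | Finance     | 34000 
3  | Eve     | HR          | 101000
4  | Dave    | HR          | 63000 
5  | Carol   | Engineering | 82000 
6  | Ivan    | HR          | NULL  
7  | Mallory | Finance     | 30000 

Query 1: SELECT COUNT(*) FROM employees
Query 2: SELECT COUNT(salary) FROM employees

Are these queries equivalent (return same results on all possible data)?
No, not equivalent

Query 1 returns: [(7,)]
Query 2 returns: [(6,)]

Reason: COUNT(*) includes NULLs, COUNT(column) excludes them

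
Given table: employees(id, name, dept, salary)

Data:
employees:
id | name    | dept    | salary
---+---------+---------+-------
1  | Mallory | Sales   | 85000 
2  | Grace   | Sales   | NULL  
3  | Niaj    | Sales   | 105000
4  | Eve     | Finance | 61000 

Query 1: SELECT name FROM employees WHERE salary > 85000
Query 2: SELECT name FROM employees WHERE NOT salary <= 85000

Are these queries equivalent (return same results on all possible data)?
Yes, equivalent

Both queries return: [('Niaj',)]

Reason: Both filter salary > 85000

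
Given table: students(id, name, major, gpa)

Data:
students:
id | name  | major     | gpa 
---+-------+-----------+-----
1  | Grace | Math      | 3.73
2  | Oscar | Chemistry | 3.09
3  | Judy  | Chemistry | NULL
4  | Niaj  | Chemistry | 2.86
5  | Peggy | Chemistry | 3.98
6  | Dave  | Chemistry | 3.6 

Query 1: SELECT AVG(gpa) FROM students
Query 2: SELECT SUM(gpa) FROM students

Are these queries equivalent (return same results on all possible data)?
No, not equivalent

Query 1 returns: [(3.4519999999999995,)]
Query 2 returns: [(17.259999999999998,)]

Reason: AVG vs SUM give different aggregate values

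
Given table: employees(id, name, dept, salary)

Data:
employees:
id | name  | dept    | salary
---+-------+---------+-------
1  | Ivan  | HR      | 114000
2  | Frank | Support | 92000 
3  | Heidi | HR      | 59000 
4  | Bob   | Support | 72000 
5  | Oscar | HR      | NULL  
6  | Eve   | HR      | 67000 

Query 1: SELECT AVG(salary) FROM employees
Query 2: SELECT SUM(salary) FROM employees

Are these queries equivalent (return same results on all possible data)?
No, not equivalent

Query 1 returns: [(80800.0,)]
Query 2 returns: [(404000,)]

Reason: AVG vs SUM give different aggregate values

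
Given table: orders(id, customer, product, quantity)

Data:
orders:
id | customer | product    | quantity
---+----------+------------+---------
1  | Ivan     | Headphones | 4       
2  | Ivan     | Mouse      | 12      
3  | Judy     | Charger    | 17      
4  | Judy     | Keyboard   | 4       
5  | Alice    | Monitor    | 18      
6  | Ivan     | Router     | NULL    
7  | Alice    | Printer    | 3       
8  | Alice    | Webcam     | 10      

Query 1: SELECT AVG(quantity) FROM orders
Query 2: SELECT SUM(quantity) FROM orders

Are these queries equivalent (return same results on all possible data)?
No, not equivalent

Query 1 returns: [(9.714285714285714,)]
Query 2 returns: [(68,)]

Reason: AVG vs SUM give different aggregate values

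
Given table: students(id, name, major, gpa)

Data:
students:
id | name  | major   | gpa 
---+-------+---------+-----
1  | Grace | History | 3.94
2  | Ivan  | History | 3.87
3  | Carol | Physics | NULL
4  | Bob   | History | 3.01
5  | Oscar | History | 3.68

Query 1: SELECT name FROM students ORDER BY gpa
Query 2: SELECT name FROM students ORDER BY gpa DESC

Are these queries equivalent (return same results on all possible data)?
No, not equivalent

Query 1 returns: [('Carol',), ('Bob',), ('Oscar',), ('Ivan',), ('Grace',)]
Query 2 returns: [('Grace',), ('Ivan',), ('Oscar',), ('Bob',), ('Carol',)]

Reason: ASC vs DESC gives opposite ordering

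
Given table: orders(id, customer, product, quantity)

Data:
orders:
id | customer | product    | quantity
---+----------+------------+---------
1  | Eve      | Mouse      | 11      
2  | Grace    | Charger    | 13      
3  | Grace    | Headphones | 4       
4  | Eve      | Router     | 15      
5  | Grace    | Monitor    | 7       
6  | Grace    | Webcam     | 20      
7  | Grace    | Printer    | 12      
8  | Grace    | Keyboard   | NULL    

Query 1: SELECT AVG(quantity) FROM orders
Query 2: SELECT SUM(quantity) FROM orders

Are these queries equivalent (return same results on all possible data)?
No, not equivalent

Query 1 returns: [(11.714285714285714,)]
Query 2 returns: [(82,)]

Reason: AVG vs SUM give different aggregate values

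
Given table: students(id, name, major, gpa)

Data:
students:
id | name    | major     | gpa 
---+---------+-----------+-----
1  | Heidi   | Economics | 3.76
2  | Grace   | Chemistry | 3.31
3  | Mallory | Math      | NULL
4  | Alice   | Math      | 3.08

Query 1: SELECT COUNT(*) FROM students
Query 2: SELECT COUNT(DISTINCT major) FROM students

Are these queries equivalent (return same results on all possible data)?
No, not equivalent

Query 1 returns: [(4,)]
Query 2 returns: [(3,)]

Reason: COUNT(*) counts rows, COUNT(DISTINCT major) counts unique majors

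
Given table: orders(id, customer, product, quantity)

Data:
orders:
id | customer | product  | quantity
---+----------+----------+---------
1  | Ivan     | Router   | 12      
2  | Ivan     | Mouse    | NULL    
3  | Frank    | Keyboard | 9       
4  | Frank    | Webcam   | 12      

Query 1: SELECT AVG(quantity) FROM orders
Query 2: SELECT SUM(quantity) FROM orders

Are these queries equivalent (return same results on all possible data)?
No, not equivalent

Query 1 returns: [(11.0,)]
Query 2 returns: [(33,)]

Reason: AVG vs SUM give different aggregate values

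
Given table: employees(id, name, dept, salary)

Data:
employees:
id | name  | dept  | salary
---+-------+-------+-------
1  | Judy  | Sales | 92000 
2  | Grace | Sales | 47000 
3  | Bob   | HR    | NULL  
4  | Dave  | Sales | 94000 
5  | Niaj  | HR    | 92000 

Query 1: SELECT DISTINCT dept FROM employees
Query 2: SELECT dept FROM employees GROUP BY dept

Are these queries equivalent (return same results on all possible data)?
Yes, equivalent

Both queries return: [('HR',), ('Sales',)]

Reason: Both get unique depts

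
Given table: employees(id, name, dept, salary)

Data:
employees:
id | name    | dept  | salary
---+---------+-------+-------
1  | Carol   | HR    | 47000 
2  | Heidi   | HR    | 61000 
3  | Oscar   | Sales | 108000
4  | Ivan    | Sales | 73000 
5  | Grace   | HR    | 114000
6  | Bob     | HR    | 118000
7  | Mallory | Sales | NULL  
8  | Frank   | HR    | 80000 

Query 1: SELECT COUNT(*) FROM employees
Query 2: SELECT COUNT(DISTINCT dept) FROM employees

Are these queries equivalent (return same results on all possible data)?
No, not equivalent

Query 1 returns: [(8,)]
Query 2 returns: [(2,)]

Reason: COUNT(*) counts rows, COUNT(DISTINCT dept) counts unique depts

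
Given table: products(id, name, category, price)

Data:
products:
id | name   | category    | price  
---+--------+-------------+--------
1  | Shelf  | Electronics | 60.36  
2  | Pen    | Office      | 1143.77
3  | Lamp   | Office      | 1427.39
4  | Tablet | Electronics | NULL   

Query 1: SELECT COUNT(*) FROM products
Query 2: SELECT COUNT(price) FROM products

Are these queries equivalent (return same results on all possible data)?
No, not equivalent

Query 1 returns: [(4,)]
Query 2 returns: [(3,)]

Reason: COUNT(*) includes NULLs, COUNT(column) excludes them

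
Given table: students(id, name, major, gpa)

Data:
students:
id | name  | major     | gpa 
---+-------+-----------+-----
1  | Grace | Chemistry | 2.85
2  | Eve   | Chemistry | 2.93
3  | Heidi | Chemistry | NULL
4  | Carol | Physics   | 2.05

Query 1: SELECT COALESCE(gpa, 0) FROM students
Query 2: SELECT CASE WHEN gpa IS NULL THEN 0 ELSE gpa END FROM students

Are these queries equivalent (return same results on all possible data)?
Yes, equivalent

Both queries return: [(0,), (2.05,), (2.85,), (2.93,)]

Reason: COALESCE vs CASE for NULL handling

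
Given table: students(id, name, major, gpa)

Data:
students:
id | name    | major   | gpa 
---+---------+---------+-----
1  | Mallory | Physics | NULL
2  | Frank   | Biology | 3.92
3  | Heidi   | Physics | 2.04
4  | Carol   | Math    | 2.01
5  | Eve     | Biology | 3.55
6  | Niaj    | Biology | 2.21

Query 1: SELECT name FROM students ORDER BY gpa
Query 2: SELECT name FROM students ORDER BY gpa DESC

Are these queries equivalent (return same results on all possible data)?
No, not equivalent

Query 1 returns: [('Mallory',), ('Carol',), ('Heidi',), ('Niaj',), ('Eve',), ('Frank',)]
Query 2 returns: [('Frank',), ('Eve',), ('Niaj',), ('Heidi',), ('Carol',), ('Mallory',)]

Reason: ASC vs DESC gives opposite ordering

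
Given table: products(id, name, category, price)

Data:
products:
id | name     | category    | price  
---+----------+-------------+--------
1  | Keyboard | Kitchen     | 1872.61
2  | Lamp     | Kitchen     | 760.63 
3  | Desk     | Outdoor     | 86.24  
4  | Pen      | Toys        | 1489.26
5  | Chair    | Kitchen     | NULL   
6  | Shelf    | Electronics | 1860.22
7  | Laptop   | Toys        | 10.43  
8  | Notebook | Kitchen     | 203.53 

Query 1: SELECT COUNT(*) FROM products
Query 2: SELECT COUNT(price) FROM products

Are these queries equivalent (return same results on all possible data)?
No, not equivalent

Query 1 returns: [(8,)]
Query 2 returns: [(7,)]

Reason: COUNT(*) includes NULLs, COUNT(column) excludes them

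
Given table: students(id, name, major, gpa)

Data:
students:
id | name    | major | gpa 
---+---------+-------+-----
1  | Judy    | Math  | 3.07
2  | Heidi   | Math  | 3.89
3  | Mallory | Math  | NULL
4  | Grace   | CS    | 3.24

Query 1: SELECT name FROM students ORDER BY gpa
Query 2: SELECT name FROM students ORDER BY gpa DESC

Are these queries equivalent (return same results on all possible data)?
No, not equivalent

Query 1 returns: [('Mallory',), ('Judy',), ('Grace',), ('Heidi',)]
Query 2 returns: [('Heidi',), ('Grace',), ('Judy',), ('Mallory',)]

Reason: ASC vs DESC gives opposite ordering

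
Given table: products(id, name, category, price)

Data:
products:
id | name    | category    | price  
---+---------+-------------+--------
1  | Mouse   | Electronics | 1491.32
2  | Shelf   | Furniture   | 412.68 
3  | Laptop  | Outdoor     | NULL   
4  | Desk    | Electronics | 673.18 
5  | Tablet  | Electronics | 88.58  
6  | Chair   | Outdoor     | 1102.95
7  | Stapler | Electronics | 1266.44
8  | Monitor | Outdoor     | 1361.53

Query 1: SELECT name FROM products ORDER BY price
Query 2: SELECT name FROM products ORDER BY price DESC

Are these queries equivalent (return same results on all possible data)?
No, not equivalent

Query 1 returns: [('Laptop',), ('Tablet',), ('Shelf',), ('Desk',), ('Chair',), ('Stapler',), ('Monitor',), ('Mouse',)]
Query 2 returns: [('Mouse',), ('Monitor',), ('Stapler',), ('Chair',), ('Desk',), ('Shelf',), ('Tablet',), ('Laptop',)]

Reason: ASC vs DESC gives opposite ordering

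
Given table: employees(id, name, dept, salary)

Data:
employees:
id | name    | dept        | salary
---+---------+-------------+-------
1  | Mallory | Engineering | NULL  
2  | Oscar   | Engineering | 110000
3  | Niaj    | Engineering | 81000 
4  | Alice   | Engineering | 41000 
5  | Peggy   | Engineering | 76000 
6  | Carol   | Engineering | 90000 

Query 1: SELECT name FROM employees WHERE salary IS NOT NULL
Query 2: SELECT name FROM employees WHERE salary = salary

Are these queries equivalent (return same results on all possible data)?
Yes, equivalent

Both queries return: [('Alice',), ('Carol',), ('Niaj',), ('Oscar',), ('Peggy',)]

Reason: IS NOT NULL vs self-equality (both exclude NULLs)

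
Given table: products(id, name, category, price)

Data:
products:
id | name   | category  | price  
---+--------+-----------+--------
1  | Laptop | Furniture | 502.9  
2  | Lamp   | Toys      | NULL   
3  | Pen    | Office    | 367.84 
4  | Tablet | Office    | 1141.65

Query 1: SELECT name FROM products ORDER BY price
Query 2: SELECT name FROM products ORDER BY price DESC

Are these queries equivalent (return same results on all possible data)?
No, not equivalent

Query 1 returns: [('Lamp',), ('Pen',), ('Laptop',), ('Tablet',)]
Query 2 returns: [('Tablet',), ('Laptop',), ('Pen',), ('Lamp',)]

Reason: ASC vs DESC gives opposite ordering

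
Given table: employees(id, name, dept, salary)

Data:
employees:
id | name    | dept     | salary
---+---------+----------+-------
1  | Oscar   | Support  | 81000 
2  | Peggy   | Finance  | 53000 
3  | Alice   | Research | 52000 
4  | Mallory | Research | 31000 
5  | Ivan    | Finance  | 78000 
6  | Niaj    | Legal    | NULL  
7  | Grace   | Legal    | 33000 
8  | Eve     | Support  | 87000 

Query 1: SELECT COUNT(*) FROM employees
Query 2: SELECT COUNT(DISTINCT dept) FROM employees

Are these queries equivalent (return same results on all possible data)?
No, not equivalent

Query 1 returns: [(8,)]
Query 2 returns: [(4,)]

Reason: COUNT(*) counts rows, COUNT(DISTINCT dept) counts unique depts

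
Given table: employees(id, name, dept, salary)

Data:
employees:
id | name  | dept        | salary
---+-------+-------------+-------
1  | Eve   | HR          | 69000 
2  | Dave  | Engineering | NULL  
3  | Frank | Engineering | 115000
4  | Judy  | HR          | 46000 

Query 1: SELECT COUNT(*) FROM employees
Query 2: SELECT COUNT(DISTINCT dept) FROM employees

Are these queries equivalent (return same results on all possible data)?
No, not equivalent

Query 1 returns: [(4,)]
Query 2 returns: [(2,)]

Reason: COUNT(*) counts rows, COUNT(DISTINCT dept) counts unique depts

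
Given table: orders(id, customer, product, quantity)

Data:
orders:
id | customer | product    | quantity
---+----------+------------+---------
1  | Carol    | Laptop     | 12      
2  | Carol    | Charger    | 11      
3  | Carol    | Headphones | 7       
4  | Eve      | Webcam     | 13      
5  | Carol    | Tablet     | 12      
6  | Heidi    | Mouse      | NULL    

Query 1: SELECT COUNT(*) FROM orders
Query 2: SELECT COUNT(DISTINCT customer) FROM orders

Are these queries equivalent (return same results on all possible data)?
No, not equivalent

Query 1 returns: [(6,)]
Query 2 returns: [(3,)]

Reason: COUNT(*) counts rows, COUNT(DISTINCT customer) counts unique customers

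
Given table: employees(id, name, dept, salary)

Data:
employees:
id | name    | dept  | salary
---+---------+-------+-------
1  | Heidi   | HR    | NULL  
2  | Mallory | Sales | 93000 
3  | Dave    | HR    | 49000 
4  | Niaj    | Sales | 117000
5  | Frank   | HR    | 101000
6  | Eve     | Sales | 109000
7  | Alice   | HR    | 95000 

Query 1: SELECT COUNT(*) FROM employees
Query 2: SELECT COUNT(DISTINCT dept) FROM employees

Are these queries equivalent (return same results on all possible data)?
No, not equivalent

Query 1 returns: [(7,)]
Query 2 returns: [(2,)]

Reason: COUNT(*) counts rows, COUNT(DISTINCT dept) counts unique depts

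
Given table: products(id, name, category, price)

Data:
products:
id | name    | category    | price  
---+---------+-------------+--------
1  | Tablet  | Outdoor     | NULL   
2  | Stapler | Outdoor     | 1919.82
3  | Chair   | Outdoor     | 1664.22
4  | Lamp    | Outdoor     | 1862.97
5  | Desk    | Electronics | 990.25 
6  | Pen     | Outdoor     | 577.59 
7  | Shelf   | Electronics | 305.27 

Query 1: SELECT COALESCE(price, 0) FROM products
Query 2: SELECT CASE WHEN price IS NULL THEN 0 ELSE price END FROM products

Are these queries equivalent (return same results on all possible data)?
Yes, equivalent

Both queries return: [(0,), (305.27,), (577.59,), (990.25,), (1664.22,), (1862.97,), (1919.82,)]

Reason: COALESCE vs CASE for NULL handling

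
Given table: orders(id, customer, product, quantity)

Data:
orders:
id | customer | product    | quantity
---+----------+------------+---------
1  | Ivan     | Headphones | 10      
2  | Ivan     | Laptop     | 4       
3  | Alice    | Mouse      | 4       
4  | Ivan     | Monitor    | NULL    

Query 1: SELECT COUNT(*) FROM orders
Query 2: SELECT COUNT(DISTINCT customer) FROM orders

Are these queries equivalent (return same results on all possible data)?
No, not equivalent

Query 1 returns: [(4,)]
Query 2 returns: [(2,)]

Reason: COUNT(*) counts rows, COUNT(DISTINCT customer) counts unique customers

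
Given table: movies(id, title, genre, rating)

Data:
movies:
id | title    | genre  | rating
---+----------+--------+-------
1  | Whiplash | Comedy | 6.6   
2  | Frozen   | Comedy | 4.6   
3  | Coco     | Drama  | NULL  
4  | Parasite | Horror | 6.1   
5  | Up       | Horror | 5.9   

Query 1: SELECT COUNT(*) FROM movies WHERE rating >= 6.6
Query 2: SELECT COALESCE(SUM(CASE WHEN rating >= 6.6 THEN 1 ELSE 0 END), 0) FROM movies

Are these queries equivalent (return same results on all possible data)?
Yes, equivalent

Both queries return: [(1,)]

Reason: COUNT with WHERE vs conditional SUM (COALESCE handles empty-table NULL)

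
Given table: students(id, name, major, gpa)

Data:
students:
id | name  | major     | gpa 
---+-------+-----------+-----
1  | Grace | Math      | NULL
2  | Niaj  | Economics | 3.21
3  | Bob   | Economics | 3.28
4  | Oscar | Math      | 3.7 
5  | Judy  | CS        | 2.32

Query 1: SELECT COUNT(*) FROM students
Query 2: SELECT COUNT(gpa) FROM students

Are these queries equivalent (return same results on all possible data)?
No, not equivalent

Query 1 returns: [(5,)]
Query 2 returns: [(4,)]

Reason: COUNT(*) includes NULLs, COUNT(column) excludes them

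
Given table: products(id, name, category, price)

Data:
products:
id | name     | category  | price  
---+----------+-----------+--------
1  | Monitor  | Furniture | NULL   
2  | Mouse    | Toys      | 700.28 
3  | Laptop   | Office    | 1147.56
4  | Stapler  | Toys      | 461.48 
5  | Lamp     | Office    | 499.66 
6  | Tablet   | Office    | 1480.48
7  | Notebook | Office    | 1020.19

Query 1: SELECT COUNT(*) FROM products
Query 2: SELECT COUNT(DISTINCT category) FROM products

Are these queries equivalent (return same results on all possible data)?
No, not equivalent

Query 1 returns: [(7,)]
Query 2 returns: [(3,)]

Reason: COUNT(*) counts rows, COUNT(DISTINCT category) counts unique categorys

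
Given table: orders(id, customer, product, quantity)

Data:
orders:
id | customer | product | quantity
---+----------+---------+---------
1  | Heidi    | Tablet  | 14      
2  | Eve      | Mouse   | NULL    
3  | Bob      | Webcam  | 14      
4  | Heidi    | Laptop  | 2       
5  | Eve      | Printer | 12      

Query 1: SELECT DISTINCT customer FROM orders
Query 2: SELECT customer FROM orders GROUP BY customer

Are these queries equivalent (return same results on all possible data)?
Yes, equivalent

Both queries return: [('Bob',), ('Eve',), ('Heidi',)]

Reason: Both get unique customers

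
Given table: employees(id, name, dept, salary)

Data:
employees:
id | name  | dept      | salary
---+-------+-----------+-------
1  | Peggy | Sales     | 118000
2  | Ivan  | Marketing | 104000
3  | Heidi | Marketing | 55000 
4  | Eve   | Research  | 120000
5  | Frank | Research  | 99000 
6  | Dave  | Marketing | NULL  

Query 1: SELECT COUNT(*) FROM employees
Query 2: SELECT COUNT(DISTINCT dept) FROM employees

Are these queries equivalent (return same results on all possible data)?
No, not equivalent

Query 1 returns: [(6,)]
Query 2 returns: [(3,)]

Reason: COUNT(*) counts rows, COUNT(DISTINCT dept) counts unique depts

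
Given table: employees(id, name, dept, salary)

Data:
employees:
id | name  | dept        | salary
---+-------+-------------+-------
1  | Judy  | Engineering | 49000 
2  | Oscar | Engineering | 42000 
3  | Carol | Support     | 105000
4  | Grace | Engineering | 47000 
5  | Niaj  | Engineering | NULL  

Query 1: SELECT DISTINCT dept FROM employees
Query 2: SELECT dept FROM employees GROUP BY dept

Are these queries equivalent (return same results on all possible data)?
Yes, equivalent

Both queries return: [('Engineering',), ('Support',)]

Reason: Both get unique depts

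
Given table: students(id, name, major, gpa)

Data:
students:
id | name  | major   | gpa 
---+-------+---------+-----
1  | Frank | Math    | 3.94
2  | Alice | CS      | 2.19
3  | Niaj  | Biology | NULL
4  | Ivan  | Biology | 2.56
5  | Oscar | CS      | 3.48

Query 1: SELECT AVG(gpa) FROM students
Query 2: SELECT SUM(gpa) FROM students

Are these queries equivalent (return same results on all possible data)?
No, not equivalent

Query 1 returns: [(3.0425,)]
Query 2 returns: [(12.17,)]

Reason: AVG vs SUM give different aggregate values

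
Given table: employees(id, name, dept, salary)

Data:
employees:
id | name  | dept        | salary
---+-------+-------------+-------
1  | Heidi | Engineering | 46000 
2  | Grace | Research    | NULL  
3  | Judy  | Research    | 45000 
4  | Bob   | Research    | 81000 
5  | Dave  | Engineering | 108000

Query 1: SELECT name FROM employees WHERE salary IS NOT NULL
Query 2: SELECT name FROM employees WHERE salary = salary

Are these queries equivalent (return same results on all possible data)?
Yes, equivalent

Both queries return: [('Bob',), ('Dave',), ('Heidi',), ('Judy',)]

Reason: IS NOT NULL vs self-equality (both exclude NULLs)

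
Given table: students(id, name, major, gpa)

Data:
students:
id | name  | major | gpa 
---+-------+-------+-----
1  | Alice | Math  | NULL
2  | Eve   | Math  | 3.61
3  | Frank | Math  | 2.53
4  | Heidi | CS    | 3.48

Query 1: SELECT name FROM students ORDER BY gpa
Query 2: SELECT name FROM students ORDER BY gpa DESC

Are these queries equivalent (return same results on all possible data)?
No, not equivalent

Query 1 returns: [('Alice',), ('Frank',), ('Heidi',), ('Eve',)]
Query 2 returns: [('Eve',), ('Heidi',), ('Frank',), ('Alice',)]

Reason: ASC vs DESC gives opposite ordering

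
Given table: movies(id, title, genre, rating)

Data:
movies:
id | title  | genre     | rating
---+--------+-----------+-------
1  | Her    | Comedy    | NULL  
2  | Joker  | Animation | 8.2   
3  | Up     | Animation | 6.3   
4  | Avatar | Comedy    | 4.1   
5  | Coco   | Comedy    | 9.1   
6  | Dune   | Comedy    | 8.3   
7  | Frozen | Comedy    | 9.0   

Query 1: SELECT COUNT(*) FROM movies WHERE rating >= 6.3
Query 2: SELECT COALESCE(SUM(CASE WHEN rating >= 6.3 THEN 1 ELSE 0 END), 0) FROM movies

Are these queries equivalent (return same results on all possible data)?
Yes, equivalent

Both queries return: [(5,)]

Reason: COUNT with WHERE vs conditional SUM (COALESCE handles empty-table NULL)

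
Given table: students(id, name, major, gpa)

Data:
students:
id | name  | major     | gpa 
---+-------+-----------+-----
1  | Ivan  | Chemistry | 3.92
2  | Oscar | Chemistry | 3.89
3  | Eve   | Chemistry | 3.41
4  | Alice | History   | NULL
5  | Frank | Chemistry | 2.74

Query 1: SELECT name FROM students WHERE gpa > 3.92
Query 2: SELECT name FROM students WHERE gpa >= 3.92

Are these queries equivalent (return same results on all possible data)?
No, not equivalent

Query 1 returns: []
Query 2 returns: [('Ivan',)]

Reason: > vs >= gives different results when gpa = 3.92 exists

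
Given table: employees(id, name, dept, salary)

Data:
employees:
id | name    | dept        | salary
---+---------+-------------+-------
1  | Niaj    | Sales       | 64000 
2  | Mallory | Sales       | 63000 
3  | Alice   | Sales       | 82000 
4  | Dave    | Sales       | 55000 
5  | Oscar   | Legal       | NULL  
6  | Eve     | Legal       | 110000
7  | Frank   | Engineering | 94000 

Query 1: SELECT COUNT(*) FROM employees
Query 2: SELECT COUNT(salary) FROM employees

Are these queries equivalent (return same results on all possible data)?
No, not equivalent

Query 1 returns: [(7,)]
Query 2 returns: [(6,)]

Reason: COUNT(*) includes NULLs, COUNT(column) excludes them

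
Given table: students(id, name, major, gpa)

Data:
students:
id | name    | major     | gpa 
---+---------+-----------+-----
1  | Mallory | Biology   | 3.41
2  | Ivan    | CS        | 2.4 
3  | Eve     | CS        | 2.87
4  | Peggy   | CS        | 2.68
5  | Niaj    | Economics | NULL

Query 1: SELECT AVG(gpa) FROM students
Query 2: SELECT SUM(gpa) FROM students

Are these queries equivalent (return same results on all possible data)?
No, not equivalent

Query 1 returns: [(2.84,)]
Query 2 returns: [(11.36,)]

Reason: AVG vs SUM give different aggregate values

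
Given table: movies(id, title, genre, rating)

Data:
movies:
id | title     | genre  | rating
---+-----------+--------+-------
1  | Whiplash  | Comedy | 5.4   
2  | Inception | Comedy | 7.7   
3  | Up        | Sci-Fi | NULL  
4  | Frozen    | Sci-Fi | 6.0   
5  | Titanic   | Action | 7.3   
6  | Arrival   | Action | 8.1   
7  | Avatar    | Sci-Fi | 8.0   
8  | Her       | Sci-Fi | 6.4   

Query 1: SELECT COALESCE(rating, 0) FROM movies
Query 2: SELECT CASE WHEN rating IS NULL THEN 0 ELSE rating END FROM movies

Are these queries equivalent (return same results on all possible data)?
Yes, equivalent

Both queries return: [(0,), (5.4,), (6.0,), (6.4,), (7.3,), (7.7,), (8.0,), (8.1,)]

Reason: COALESCE vs CASE for NULL handling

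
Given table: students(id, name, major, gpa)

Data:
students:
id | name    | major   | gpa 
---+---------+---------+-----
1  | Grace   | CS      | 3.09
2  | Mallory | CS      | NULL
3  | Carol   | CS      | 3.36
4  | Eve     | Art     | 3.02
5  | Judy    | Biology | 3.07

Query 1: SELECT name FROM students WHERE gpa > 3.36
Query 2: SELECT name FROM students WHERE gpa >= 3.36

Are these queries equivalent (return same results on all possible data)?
No, not equivalent

Query 1 returns: []
Query 2 returns: [('Carol',)]

Reason: > vs >= gives different results when gpa = 3.36 exists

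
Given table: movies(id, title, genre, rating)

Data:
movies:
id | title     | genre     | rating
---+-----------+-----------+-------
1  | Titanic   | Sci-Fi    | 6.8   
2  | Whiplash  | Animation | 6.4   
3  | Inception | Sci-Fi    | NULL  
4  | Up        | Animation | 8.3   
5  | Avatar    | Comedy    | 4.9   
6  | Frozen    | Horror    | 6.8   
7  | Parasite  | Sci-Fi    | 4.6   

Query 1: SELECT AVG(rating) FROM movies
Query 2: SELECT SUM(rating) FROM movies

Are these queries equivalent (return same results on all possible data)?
No, not equivalent

Query 1 returns: [(6.3,)]
Query 2 returns: [(37.8,)]

Reason: AVG vs SUM give different aggregate values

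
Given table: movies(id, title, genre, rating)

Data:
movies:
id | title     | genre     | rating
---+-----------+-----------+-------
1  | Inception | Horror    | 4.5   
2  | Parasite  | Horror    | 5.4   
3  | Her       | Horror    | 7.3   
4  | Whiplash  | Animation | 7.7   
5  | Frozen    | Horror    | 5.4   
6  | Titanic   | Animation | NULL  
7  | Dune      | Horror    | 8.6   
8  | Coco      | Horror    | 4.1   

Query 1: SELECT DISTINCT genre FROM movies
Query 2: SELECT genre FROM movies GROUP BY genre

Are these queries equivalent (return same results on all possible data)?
Yes, equivalent

Both queries return: [('Animation',), ('Horror',)]

Reason: Both get unique genres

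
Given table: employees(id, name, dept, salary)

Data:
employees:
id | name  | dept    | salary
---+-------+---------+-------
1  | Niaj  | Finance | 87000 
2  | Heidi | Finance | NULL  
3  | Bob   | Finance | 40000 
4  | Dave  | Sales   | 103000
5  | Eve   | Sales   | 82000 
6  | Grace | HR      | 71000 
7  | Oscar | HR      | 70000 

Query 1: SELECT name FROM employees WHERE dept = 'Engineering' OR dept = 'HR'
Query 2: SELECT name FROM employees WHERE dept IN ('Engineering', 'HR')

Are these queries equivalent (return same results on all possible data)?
Yes, equivalent

Both queries return: [('Grace',), ('Oscar',)]

Reason: OR vs IN are equivalent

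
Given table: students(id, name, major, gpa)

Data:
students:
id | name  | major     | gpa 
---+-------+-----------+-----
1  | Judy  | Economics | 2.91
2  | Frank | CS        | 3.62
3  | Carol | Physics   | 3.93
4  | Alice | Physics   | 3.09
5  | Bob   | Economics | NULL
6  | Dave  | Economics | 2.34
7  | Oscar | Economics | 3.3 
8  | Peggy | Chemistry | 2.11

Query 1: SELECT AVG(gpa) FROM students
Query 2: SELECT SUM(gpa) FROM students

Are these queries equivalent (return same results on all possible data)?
No, not equivalent

Query 1 returns: [(3.042857142857143,)]
Query 2 returns: [(21.3,)]

Reason: AVG vs SUM give different aggregate values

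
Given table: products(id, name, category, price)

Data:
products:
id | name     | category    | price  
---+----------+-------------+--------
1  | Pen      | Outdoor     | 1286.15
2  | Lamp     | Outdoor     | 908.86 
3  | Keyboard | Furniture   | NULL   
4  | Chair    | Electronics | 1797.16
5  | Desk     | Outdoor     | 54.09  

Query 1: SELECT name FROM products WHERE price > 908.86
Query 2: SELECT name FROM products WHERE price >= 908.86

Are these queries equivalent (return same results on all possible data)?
No, not equivalent

Query 1 returns: [('Pen',), ('Chair',)]
Query 2 returns: [('Pen',), ('Lamp',), ('Chair',)]

Reason: > vs >= gives different results when price = 908.86 exists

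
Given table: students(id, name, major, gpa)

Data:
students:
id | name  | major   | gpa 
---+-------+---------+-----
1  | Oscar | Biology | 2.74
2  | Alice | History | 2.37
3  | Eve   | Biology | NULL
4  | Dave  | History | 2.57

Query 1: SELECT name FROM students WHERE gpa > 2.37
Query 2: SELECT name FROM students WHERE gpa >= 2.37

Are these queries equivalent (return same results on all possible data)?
No, not equivalent

Query 1 returns: [('Oscar',), ('Dave',)]
Query 2 returns: [('Oscar',), ('Alice',), ('Dave',)]

Reason: > vs >= gives different results when gpa = 2.37 exists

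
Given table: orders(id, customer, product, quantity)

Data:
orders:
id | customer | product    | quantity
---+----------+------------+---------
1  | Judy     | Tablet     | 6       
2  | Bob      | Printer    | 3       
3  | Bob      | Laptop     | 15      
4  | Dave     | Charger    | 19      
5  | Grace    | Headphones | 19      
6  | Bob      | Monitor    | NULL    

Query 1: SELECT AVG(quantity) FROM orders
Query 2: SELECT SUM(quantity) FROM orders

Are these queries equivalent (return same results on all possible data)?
No, not equivalent

Query 1 returns: [(12.4,)]
Query 2 returns: [(62,)]

Reason: AVG vs SUM give different aggregate values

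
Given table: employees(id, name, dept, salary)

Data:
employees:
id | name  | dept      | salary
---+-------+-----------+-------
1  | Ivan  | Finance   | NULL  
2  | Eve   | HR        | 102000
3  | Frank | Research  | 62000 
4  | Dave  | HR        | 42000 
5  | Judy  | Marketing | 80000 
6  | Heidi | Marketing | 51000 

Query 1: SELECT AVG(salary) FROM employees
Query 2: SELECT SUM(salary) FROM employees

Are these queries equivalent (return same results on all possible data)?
No, not equivalent

Query 1 returns: [(67400.0,)]
Query 2 returns: [(337000,)]

Reason: AVG vs SUM give different aggregate values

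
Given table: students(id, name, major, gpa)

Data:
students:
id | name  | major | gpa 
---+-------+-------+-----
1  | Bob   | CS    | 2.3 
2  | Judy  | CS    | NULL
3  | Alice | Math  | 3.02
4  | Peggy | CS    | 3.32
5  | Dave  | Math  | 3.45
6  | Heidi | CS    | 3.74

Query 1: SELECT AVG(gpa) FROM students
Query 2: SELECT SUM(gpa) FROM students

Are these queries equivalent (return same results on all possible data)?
No, not equivalent

Query 1 returns: [(3.166,)]
Query 2 returns: [(15.83,)]

Reason: AVG vs SUM give different aggregate values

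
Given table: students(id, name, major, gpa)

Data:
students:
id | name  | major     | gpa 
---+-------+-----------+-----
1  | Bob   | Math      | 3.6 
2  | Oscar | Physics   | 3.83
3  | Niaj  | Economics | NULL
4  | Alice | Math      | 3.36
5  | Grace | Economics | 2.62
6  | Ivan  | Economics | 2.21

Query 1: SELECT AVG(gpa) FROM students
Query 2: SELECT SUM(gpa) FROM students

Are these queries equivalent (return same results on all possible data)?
No, not equivalent

Query 1 returns: [(3.124,)]
Query 2 returns: [(15.620000000000001,)]

Reason: AVG vs SUM give different aggregate values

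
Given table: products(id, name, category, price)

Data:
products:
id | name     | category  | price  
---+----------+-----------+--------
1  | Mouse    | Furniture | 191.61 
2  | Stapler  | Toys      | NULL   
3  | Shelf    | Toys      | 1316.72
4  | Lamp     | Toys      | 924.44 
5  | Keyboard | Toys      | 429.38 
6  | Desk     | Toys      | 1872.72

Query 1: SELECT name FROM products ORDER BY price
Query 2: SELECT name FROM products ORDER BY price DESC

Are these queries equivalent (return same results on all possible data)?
No, not equivalent

Query 1 returns: [('Stapler',), ('Mouse',), ('Keyboard',), ('Lamp',), ('Shelf',), ('Desk',)]
Query 2 returns: [('Desk',), ('Shelf',), ('Lamp',), ('Keyboard',), ('Mouse',), ('Stapler',)]

Reason: ASC vs DESC gives opposite ordering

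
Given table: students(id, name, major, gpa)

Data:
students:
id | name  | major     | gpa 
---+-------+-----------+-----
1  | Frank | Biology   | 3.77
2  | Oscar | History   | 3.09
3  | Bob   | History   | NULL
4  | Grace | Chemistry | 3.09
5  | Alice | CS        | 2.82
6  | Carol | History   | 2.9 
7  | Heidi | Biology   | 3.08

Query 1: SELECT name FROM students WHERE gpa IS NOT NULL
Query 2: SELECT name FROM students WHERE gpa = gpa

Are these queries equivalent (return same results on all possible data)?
Yes, equivalent

Both queries return: [('Alice',), ('Carol',), ('Frank',), ('Grace',), ('Heidi',), ('Oscar',)]

Reason: IS NOT NULL vs self-equality (both exclude NULLs)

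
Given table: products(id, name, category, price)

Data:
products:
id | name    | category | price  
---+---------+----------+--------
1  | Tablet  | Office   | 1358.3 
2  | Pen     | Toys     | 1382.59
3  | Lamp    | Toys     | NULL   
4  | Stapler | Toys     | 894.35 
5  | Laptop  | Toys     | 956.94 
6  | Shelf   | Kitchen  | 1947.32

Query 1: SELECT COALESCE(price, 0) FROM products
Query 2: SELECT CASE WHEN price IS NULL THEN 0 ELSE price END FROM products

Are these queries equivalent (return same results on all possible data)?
Yes, equivalent

Both queries return: [(0,), (894.35,), (956.94,), (1358.3,), (1382.59,), (1947.32,)]

Reason: COALESCE vs CASE for NULL handling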